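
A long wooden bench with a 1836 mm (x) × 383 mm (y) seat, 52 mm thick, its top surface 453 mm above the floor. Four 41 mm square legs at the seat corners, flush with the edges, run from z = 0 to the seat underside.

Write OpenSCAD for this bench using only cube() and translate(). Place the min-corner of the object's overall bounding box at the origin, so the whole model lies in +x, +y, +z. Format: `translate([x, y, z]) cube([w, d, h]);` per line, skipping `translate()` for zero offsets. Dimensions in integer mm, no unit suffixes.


// leg_h = 453 − 52 = 401
translate([0, 0, 401]) cube([1836, 383, 52]);
cube([41, 41, 401]);
translate([0, 342, 0]) cube([41, 41, 401]);
translate([1795, 0, 0]) cube([41, 41, 401]);
translate([1795, 342, 0]) cube([41, 41, 401]);


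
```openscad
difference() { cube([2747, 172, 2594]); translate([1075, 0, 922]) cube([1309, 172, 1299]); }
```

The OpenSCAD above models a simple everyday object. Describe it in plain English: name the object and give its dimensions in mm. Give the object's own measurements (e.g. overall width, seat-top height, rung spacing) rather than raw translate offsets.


A wall 2747 mm long (x), 172 mm thick (y), 2594 mm tall, with a rectangular window opening cut through it. The opening is 1309 mm wide and 1299 mm tall; its sill is at z = 922 mm and its near (−x) edge is 1075 mm from the wall's −x end. The opening passes through the full wall thickness.


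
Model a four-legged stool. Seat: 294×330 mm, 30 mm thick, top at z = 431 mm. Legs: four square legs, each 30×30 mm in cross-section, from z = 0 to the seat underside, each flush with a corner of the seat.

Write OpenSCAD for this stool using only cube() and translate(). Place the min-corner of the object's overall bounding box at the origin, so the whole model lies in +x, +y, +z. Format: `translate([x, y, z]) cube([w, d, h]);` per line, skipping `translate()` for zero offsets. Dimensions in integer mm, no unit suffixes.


// leg_h = 431 - 30 = 401
translate([0, 0, 401]) cube([294, 330, 30]);
cube([30, 30, 401]);
translate([264, 0, 0]) cube([30, 30, 401]);
translate([0, 300, 0]) cube([30, 30, 401]);
translate([264, 300, 0]) cube([30, 30, 401]);


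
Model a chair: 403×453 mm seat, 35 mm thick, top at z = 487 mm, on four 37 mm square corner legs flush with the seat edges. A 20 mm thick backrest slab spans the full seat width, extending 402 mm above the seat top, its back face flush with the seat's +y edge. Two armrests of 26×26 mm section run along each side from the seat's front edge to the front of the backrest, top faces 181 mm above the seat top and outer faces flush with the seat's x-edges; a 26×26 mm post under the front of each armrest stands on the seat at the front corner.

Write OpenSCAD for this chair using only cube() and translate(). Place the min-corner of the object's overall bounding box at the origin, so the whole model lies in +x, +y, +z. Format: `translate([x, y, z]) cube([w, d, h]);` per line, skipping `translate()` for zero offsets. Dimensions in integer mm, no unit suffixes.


translate([0, 0, 452]) cube([403, 453, 35]);
cube([37, 37, 452]);
translate([366, 0, 0]) cube([37, 37, 452]);
translate([0, 416, 0]) cube([37, 37, 452]);
translate([366, 416, 0]) cube([37, 37, 452]);
translate([0, 433, 487]) cube([403, 20, 402]);
translate([0, 0, 642]) cube([26, 433, 26]);
translate([377, 0, 642]) cube([26, 433, 26]);
translate([0, 0, 487]) cube([26, 26, 155]);
translate([377, 0, 487]) cube([26, 26, 155]);


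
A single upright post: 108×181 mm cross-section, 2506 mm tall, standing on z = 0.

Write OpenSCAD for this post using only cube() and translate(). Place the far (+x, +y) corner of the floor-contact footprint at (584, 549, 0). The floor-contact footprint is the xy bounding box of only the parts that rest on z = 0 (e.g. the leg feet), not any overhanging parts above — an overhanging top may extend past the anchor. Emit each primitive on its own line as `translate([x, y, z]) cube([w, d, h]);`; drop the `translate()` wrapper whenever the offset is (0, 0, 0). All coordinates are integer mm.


translate([476, 368, 0]) cube([108, 181, 2506]);


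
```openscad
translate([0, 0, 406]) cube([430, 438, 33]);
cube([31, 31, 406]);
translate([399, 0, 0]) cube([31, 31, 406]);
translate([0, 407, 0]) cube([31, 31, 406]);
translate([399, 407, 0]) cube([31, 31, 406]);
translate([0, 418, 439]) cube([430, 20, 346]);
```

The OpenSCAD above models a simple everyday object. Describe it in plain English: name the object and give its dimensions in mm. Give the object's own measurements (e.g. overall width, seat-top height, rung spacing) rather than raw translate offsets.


A chair. The seat is a 430×438×33 mm slab with its top at z = 439 mm, on four 31×31 mm corner legs (flush with the seat edges, standing on z = 0). A flat backrest 20 mm thick, 346 mm tall, spans the full seat width and rises from the seat top along its +y edge, rear face flush with the rear of the seat.


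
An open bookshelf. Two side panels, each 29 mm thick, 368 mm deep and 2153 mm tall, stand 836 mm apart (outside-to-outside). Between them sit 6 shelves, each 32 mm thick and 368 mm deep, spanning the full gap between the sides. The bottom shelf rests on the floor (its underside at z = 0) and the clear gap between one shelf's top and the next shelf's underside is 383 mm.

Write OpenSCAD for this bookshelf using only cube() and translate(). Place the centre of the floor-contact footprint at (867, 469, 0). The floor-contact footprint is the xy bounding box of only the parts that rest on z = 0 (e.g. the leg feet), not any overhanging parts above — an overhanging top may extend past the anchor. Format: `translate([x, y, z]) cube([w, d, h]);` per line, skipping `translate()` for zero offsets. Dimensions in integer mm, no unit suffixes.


translate([449, 285, 0]) cube([29, 368, 2153]);
translate([1256, 285, 0]) cube([29, 368, 2153]);
translate([478, 285, 0]) cube([778, 368, 32]);
translate([478, 285, 415]) cube([778, 368, 32]);
translate([478, 285, 830]) cube([778, 368, 32]);
translate([478, 285, 1245]) cube([778, 368, 32]);
translate([478, 285, 1660]) cube([778, 368, 32]);
translate([478, 285, 2075]) cube([778, 368, 32]);


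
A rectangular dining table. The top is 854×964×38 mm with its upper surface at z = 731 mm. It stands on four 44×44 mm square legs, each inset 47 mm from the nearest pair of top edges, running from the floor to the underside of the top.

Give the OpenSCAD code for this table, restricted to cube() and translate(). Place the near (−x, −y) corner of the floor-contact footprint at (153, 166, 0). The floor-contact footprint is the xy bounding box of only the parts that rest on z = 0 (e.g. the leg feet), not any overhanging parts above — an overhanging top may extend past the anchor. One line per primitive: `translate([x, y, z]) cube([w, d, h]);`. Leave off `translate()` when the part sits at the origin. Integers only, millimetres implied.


translate([106, 119, 693]) cube([854, 964, 38]);
translate([153, 166, 0]) cube([44, 44, 693]);
translate([869, 166, 0]) cube([44, 44, 693]);
translate([153, 992, 0]) cube([44, 44, 693]);
translate([869, 992, 0]) cube([44, 44, 693]);


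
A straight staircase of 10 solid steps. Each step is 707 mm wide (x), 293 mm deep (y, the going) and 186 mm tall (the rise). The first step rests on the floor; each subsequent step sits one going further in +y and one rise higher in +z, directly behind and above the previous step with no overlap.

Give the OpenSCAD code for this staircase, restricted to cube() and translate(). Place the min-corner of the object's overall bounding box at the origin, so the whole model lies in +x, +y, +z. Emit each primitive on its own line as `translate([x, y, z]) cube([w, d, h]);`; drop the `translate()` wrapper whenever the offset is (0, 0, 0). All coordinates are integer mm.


cube([707, 293, 186]);
translate([0, 293, 186]) cube([707, 293, 186]);
translate([0, 586, 372]) cube([707, 293, 186]);
translate([0, 879, 558]) cube([707, 293, 186]);
translate([0, 1172, 744]) cube([707, 293, 186]);
translate([0, 1465, 930]) cube([707, 293, 186]);
translate([0, 1758, 1116]) cube([707, 293, 186]);
translate([0, 2051, 1302]) cube([707, 293, 186]);
translate([0, 2344, 1488]) cube([707, 293, 186]);
translate([0, 2637, 1674]) cube([707, 293, 186]);


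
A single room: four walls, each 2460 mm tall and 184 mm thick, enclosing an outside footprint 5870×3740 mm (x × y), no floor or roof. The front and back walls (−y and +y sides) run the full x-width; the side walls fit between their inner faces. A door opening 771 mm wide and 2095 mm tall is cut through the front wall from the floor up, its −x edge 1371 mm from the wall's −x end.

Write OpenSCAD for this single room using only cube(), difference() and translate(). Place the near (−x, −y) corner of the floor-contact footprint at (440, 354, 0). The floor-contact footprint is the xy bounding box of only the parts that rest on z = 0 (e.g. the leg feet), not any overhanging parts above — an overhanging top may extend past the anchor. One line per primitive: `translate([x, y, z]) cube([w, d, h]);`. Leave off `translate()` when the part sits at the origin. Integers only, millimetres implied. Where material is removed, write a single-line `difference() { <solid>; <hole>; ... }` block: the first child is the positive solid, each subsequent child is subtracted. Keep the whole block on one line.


difference() { translate([440, 354, 0]) cube([5870, 184, 2460]); translate([1811, 354, 0]) cube([771, 184, 2095]); }
translate([440, 3910, 0]) cube([5870, 184, 2460]);
translate([440, 538, 0]) cube([184, 3372, 2460]);
translate([6126, 538, 0]) cube([184, 3372, 2460]);


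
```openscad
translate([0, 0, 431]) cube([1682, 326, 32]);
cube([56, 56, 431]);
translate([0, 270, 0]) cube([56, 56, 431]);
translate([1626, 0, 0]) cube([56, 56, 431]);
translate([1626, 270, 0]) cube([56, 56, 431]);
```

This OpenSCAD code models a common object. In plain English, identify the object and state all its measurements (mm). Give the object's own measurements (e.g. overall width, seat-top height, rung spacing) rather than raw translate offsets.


A long wooden bench with a 1682 mm (x) × 326 mm (y) seat, 32 mm thick, its top surface 463 mm above the floor. Four 56 mm square legs at the seat corners, flush with the edges, run from z = 0 to the seat underside.


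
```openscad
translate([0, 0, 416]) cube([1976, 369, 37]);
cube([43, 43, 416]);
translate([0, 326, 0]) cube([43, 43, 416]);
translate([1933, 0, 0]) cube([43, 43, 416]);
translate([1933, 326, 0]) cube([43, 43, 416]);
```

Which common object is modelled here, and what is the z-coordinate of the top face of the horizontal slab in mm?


A bench. The seat-top height is 453 mm.

A long slab on four corner posts — a bench. The slab sits at z = 416 with thickness 37, so the top is 416 + 37 = 453 mm.


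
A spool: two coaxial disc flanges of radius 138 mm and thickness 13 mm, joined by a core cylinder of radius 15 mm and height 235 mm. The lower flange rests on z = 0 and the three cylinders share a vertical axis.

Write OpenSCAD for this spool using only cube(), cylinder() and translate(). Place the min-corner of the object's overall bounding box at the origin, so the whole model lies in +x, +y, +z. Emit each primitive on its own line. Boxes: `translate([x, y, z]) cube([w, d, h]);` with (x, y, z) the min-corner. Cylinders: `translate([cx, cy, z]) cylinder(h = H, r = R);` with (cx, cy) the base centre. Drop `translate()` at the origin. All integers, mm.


translate([138, 138, 0]) cylinder(h = 13, r = 138);
translate([138, 138, 13]) cylinder(h = 235, r = 15);
translate([138, 138, 248]) cylinder(h = 13, r = 138);


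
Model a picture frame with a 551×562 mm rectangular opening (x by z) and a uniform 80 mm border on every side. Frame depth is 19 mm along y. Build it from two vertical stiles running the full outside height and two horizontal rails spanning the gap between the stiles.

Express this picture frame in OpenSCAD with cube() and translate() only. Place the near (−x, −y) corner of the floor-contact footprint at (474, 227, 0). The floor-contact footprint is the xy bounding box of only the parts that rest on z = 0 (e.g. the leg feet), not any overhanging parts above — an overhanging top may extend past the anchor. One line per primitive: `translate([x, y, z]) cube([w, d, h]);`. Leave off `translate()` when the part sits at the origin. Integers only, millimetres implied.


translate([474, 227, 0]) cube([80, 19, 722]);
translate([1105, 227, 0]) cube([80, 19, 722]);
translate([554, 227, 0]) cube([551, 19, 80]);
translate([554, 227, 642]) cube([551, 19, 80]);


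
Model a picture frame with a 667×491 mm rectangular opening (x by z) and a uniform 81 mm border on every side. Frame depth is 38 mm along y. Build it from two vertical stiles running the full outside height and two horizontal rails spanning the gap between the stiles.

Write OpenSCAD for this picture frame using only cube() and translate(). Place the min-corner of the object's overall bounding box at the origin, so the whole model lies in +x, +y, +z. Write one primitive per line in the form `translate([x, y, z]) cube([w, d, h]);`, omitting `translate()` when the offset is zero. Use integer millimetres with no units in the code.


cube([81, 38, 653]);
translate([748, 0, 0]) cube([81, 38, 653]);
translate([81, 0, 0]) cube([667, 38, 81]);
translate([81, 0, 572]) cube([667, 38, 81]);


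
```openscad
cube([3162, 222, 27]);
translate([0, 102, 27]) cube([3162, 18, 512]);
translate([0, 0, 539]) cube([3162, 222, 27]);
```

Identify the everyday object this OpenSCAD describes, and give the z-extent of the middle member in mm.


An I-beam. The web height is 512 mm.

Two wide flanges with a thin centred web — an I-beam. Overall 566 mm minus two 27 mm flanges gives a web of 566 − 2·27 = 512 mm.


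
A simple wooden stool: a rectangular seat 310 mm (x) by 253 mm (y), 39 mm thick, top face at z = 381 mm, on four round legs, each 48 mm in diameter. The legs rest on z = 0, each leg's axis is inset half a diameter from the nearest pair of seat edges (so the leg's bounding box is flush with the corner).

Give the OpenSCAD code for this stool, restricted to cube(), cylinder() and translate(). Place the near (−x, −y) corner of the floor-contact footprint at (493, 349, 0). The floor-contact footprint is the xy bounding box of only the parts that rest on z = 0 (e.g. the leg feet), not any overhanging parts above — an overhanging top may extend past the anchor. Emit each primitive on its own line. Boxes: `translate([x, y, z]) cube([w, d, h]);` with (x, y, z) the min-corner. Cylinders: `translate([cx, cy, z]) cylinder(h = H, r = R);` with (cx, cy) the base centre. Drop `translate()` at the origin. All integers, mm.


translate([493, 349, 342]) cube([310, 253, 39]);
translate([517, 373, 0]) cylinder(h = 342, r = 24);
translate([779, 373, 0]) cylinder(h = 342, r = 24);
translate([517, 578, 0]) cylinder(h = 342, r = 24);
translate([779, 578, 0]) cylinder(h = 342, r = 24);


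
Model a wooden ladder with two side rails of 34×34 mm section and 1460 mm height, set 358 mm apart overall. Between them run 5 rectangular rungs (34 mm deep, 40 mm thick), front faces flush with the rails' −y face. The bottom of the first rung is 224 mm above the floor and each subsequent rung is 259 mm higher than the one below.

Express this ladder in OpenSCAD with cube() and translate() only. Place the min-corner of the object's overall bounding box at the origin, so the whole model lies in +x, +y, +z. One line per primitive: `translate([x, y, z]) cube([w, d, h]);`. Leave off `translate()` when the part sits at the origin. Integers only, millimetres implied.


cube([34, 34, 1460]);
translate([324, 0, 0]) cube([34, 34, 1460]);
translate([34, 0, 224]) cube([290, 34, 40]);
translate([34, 0, 483]) cube([290, 34, 40]);
translate([34, 0, 742]) cube([290, 34, 40]);
translate([34, 0, 1001]) cube([290, 34, 40]);
translate([34, 0, 1260]) cube([290, 34, 40]);


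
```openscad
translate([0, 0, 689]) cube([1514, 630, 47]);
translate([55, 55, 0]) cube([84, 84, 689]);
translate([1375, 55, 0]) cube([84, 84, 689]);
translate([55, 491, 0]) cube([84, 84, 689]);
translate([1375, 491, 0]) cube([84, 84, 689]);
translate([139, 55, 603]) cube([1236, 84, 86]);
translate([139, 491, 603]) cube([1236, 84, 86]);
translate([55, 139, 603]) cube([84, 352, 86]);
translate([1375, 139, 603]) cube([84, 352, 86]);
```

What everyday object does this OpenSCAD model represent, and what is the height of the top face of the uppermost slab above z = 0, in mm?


A table. The table height is 736 mm.

A 1514×630×47 slab sits at z = 689 on four 84 mm square posts — a table. The top surface is at 689 + 47 = 736 mm.


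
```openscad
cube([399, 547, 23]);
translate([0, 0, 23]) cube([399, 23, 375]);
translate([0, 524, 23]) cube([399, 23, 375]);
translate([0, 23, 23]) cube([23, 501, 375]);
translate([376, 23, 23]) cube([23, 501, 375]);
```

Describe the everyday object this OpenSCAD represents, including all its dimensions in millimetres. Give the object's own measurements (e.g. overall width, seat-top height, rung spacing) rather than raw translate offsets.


An open-topped rectangular box: outside dimensions 399×547×398 mm, with a uniform wall and base thickness of 23 mm. The base is a full 399×547 slab on the floor; four walls sit on top of the base. The front and back walls (the −y and +y sides) span the full width; the two side walls fit between them.


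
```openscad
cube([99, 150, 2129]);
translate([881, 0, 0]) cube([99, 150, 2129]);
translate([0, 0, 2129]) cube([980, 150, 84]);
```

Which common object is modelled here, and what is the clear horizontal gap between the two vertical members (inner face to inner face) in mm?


A door frame. The clear opening width is 782 mm.

Two 2129 mm tall posts with a header on top — a door frame. The left jamb is 99 mm wide at x = 0; the right jamb starts at x = 881. The clear opening is 881 − 99 = 782 mm.


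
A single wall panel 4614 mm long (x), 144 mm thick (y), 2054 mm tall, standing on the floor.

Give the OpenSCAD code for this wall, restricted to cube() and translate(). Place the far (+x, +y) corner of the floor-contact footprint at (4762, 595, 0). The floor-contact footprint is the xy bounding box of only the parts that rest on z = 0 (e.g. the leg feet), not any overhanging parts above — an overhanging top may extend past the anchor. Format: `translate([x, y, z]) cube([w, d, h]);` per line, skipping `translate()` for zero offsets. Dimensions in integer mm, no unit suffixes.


translate([148, 451, 0]) cube([4614, 144, 2054]);


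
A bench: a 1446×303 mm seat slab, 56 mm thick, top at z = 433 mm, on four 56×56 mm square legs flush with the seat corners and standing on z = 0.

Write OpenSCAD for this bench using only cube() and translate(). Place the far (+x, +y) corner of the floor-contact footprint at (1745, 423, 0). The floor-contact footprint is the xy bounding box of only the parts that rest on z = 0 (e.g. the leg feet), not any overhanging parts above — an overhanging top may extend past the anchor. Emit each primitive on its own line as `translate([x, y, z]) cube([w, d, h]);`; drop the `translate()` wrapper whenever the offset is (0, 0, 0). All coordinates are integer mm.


translate([299, 120, 377]) cube([1446, 303, 56]);
translate([299, 120, 0]) cube([56, 56, 377]);
translate([299, 367, 0]) cube([56, 56, 377]);
translate([1689, 120, 0]) cube([56, 56, 377]);
translate([1689, 367, 0]) cube([56, 56, 377]);


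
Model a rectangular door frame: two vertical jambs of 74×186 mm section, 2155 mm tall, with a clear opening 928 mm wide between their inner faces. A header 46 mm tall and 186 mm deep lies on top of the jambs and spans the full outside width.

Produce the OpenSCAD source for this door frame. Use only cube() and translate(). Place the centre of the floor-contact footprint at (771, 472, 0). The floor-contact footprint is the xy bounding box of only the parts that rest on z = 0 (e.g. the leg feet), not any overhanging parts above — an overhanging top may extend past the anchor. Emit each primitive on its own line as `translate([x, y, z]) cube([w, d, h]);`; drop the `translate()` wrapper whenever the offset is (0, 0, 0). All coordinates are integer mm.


translate([233, 379, 0]) cube([74, 186, 2155]);
translate([1235, 379, 0]) cube([74, 186, 2155]);
translate([233, 379, 2155]) cube([1076, 186, 46]);


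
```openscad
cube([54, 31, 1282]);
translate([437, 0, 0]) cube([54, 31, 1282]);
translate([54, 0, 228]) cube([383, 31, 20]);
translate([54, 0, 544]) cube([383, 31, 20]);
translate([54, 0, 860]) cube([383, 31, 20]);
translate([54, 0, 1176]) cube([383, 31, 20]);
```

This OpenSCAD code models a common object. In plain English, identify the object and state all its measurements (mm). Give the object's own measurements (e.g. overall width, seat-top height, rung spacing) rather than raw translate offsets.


A straight ladder. Two 54×31 mm vertical rails, 1282 mm tall, stand 491 mm apart (outside-to-outside) with their front faces coplanar on the −y side. 4 rungs, each 31 mm deep and 20 mm tall, span between the inner faces of the rails, front faces flush with the rails. The lowest rung's underside is at z = 228 mm and rungs are spaced 316 mm apart (underside to underside).


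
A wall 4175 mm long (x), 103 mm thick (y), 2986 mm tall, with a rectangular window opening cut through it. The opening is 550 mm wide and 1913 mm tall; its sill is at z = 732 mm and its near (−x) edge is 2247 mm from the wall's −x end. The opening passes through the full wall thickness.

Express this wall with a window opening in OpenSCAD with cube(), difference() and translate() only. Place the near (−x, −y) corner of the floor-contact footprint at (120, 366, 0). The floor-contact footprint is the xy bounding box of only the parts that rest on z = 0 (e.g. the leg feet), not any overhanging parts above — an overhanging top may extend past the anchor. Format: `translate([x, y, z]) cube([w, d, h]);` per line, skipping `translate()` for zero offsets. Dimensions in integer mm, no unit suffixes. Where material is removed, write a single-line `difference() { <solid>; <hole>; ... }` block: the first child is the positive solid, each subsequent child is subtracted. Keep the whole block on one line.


difference() { translate([120, 366, 0]) cube([4175, 103, 2986]); translate([2367, 366, 732]) cube([550, 103, 1913]); }


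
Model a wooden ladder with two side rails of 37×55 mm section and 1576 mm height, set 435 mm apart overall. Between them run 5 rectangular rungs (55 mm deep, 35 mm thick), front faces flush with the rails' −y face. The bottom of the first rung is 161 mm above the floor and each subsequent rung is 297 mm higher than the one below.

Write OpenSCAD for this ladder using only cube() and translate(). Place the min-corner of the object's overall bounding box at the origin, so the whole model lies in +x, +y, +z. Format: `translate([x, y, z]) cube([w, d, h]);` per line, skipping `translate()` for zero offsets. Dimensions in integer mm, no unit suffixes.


cube([37, 55, 1576]);
translate([398, 0, 0]) cube([37, 55, 1576]);
translate([37, 0, 161]) cube([361, 55, 35]);
translate([37, 0, 458]) cube([361, 55, 35]);
translate([37, 0, 755]) cube([361, 55, 35]);
translate([37, 0, 1052]) cube([361, 55, 35]);
translate([37, 0, 1349]) cube([361, 55, 35]);


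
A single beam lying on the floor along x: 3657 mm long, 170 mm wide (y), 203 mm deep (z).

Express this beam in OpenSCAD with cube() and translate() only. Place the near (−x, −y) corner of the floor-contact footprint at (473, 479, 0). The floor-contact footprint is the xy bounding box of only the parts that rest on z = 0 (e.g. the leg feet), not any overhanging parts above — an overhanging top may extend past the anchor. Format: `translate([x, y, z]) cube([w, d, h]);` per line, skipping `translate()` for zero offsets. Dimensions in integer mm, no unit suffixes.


translate([473, 479, 0]) cube([3657, 170, 203]);


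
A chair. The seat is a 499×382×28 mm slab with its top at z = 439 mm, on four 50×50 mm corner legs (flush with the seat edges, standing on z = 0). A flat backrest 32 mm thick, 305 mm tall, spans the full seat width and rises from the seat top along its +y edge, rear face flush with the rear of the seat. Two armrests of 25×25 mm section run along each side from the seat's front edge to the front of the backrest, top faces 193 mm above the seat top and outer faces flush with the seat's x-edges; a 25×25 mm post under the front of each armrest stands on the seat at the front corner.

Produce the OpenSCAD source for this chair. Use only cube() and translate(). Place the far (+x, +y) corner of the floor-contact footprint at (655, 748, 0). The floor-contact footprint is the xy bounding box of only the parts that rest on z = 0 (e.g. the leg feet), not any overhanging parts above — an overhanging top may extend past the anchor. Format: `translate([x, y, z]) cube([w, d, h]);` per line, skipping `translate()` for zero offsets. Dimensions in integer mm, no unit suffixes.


// leg_h = 439 - 28 = 411
// arm post h = 193 - 25 = 168
translate([156, 366, 411]) cube([499, 382, 28]);
translate([156, 366, 0]) cube([50, 50, 411]);
translate([605, 366, 0]) cube([50, 50, 411]);
translate([156, 698, 0]) cube([50, 50, 411]);
translate([605, 698, 0]) cube([50, 50, 411]);
translate([156, 716, 439]) cube([499, 32, 305]);
translate([156, 366, 607]) cube([25, 350, 25]);
translate([630, 366, 607]) cube([25, 350, 25]);
translate([156, 366, 439]) cube([25, 25, 168]);
translate([630, 366, 439]) cube([25, 25, 168]);


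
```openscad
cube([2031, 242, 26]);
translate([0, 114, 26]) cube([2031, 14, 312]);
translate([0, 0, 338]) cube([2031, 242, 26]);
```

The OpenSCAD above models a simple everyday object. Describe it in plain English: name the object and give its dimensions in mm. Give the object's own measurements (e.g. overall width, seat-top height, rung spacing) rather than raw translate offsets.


An I-beam lying along x, 2031 mm long. Overall section height 364 mm. Two flanges 242 mm wide (y) and 26 mm thick, one on the floor and one at the top; a web 14 mm thick runs between them, centred on the flange width.


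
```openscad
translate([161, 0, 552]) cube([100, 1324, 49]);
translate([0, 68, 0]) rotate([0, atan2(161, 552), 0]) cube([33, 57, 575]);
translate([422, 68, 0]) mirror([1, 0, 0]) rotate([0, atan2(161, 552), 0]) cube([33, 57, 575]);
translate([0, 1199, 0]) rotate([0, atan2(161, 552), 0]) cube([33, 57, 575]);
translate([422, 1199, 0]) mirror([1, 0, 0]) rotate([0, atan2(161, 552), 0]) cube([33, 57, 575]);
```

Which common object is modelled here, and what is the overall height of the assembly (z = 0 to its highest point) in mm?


A sawhorse. The overall height is 601 mm.

A beam across two mirrored pairs of raked legs — a sawhorse. The beam's underside is at z = 552 (matching the legs' vertical rise in atan2(161, 552)) and the beam is 49 mm tall, so its top is at 552 + 49 = 601 mm. The raked legs top out at the beam's underside, so that is the highest point.


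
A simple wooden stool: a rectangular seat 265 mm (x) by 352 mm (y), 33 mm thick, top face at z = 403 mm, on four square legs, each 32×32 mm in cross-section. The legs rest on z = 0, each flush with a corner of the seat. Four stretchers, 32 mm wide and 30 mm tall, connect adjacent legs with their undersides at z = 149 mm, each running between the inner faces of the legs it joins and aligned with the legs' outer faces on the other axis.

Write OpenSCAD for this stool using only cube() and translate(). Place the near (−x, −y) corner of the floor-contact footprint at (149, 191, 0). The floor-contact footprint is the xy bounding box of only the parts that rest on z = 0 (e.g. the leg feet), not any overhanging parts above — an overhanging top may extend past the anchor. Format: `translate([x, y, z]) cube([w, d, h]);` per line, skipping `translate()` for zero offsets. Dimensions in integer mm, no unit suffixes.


translate([149, 191, 370]) cube([265, 352, 33]);
translate([149, 191, 0]) cube([32, 32, 370]);
translate([382, 191, 0]) cube([32, 32, 370]);
translate([149, 511, 0]) cube([32, 32, 370]);
translate([382, 511, 0]) cube([32, 32, 370]);
translate([181, 191, 149]) cube([201, 32, 30]);
translate([181, 511, 149]) cube([201, 32, 30]);
translate([149, 223, 149]) cube([32, 288, 30]);
translate([382, 223, 149]) cube([32, 288, 30]);


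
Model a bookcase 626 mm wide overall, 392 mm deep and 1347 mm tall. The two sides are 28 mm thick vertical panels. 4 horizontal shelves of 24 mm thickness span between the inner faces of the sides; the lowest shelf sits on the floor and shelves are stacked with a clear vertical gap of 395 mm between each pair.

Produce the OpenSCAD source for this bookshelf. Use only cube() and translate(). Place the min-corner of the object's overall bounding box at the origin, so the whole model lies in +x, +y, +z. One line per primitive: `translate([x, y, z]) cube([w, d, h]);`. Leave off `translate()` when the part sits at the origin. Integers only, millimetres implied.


cube([28, 392, 1347]);
translate([598, 0, 0]) cube([28, 392, 1347]);
translate([28, 0, 0]) cube([570, 392, 24]);
translate([28, 0, 419]) cube([570, 392, 24]);
translate([28, 0, 838]) cube([570, 392, 24]);
translate([28, 0, 1257]) cube([570, 392, 24]);


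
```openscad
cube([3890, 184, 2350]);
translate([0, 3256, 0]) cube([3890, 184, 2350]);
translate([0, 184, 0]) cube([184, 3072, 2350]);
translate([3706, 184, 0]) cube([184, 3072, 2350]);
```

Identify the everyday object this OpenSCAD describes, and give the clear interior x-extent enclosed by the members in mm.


A house (or room) frame. The interior width is 3522 mm.

Four 2350 mm walls enclosing a rectangle with no floor or roof — a room or house frame. Outside width is 3890 mm and wall thickness is 184 mm, so the interior width is 3890 − 2 × 184 = 3522 mm.


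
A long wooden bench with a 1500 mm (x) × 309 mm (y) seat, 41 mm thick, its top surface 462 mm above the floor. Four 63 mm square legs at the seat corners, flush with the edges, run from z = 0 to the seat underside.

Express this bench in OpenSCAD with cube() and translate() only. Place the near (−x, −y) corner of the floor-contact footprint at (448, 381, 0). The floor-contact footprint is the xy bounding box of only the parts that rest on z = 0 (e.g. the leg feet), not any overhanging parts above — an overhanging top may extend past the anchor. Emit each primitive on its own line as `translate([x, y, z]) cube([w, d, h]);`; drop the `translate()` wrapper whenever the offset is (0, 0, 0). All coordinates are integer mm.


translate([448, 381, 421]) cube([1500, 309, 41]);
translate([448, 381, 0]) cube([63, 63, 421]);
translate([448, 627, 0]) cube([63, 63, 421]);
translate([1885, 381, 0]) cube([63, 63, 421]);
translate([1885, 627, 0]) cube([63, 63, 421]);


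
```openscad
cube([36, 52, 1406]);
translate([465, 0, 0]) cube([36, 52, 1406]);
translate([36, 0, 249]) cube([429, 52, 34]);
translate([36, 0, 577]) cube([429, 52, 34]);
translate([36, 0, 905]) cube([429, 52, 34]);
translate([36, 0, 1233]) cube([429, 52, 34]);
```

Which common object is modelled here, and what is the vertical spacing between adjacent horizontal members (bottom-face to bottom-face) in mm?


A ladder. The rung spacing is 328 mm.

Two tall 36×52 posts with 4 short bars between them — a ladder. Adjacent rungs sit at z = 249 and z = 577, so the spacing is 577 − 249 = 328 mm.


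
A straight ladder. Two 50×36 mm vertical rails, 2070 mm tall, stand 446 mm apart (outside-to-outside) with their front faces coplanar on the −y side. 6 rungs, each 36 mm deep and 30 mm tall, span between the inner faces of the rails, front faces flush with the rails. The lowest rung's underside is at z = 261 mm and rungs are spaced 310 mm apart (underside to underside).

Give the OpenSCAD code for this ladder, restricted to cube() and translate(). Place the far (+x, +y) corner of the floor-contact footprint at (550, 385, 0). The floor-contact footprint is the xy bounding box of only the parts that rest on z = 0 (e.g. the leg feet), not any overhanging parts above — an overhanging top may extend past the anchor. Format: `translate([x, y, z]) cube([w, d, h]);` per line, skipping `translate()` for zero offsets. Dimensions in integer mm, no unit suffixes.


translate([104, 349, 0]) cube([50, 36, 2070]);
translate([500, 349, 0]) cube([50, 36, 2070]);
translate([154, 349, 261]) cube([346, 36, 30]);
translate([154, 349, 571]) cube([346, 36, 30]);
translate([154, 349, 881]) cube([346, 36, 30]);
translate([154, 349, 1191]) cube([346, 36, 30]);
translate([154, 349, 1501]) cube([346, 36, 30]);
translate([154, 349, 1811]) cube([346, 36, 30]);


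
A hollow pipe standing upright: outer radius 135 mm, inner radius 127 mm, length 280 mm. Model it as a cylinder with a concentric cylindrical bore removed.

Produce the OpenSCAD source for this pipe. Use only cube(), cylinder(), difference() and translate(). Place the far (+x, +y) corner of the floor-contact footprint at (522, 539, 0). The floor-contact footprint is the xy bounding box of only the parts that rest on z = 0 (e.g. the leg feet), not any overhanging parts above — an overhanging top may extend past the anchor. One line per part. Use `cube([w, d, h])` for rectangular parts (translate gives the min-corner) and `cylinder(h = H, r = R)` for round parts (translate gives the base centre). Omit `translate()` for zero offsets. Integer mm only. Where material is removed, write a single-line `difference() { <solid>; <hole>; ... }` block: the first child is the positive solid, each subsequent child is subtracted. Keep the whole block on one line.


difference() { translate([387, 404, 0]) cylinder(h = 280, r = 135); translate([387, 404, 0]) cylinder(h = 280, r = 127); }


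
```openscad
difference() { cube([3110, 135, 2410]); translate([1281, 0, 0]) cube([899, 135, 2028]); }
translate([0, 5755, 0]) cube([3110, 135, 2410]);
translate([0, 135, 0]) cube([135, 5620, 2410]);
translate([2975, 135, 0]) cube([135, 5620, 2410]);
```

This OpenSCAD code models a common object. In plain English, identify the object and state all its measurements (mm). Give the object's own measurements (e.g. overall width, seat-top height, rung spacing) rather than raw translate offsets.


A single room: four walls, each 2410 mm tall and 135 mm thick, enclosing an outside footprint 3110×5890 mm (x × y), no floor or roof. The front and back walls (−y and +y sides) run the full x-width; the side walls fit between their inner faces. A door opening 899 mm wide and 2028 mm tall is cut through the front wall from the floor up, its −x edge 1281 mm from the wall's −x end.


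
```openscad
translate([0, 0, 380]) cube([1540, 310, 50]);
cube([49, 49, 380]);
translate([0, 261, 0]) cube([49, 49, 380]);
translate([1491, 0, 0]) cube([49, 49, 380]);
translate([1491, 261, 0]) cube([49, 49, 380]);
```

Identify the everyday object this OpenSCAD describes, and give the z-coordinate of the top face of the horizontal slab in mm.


A bench. The seat-top height is 430 mm.

A long slab on four corner posts — a bench. The slab sits at z = 380 with thickness 50, so the top is 380 + 50 = 430 mm.


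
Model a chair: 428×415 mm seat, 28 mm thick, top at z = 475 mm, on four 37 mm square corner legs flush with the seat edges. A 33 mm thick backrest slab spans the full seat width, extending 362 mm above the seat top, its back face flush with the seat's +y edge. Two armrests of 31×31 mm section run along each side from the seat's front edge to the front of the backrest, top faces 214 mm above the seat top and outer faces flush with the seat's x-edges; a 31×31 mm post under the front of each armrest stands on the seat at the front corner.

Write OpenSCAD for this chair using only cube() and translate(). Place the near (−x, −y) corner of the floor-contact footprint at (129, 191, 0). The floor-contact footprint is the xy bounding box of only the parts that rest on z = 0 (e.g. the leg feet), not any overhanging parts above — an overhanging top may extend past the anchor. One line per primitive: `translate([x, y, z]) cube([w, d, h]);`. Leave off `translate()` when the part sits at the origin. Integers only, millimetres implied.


translate([129, 191, 447]) cube([428, 415, 28]);
translate([129, 191, 0]) cube([37, 37, 447]);
translate([520, 191, 0]) cube([37, 37, 447]);
translate([129, 569, 0]) cube([37, 37, 447]);
translate([520, 569, 0]) cube([37, 37, 447]);
translate([129, 573, 475]) cube([428, 33, 362]);
translate([129, 191, 658]) cube([31, 382, 31]);
translate([526, 191, 658]) cube([31, 382, 31]);
translate([129, 191, 475]) cube([31, 31, 183]);
translate([526, 191, 475]) cube([31, 31, 183]);


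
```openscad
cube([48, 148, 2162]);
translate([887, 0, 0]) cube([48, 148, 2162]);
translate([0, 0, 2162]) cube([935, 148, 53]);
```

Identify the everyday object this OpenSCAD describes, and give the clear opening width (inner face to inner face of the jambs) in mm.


A door frame. The clear opening width is 839 mm.

Two 2162 mm tall posts with a header on top — a door frame. The left jamb is 48 mm wide at x = 0; the right jamb starts at x = 887. The clear opening is 887 − 48 = 839 mm.


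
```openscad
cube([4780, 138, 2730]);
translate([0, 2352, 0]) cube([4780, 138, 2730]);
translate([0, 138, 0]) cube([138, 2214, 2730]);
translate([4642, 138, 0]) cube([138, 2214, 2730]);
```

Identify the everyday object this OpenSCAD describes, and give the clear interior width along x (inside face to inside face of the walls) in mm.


A house (or room) frame. The interior width is 4504 mm.

Four 2730 mm walls enclosing a rectangle with no floor or roof — a room or house frame. Outside width is 4780 mm and wall thickness is 138 mm, so the interior width is 4780 − 2 × 138 = 4504 mm.


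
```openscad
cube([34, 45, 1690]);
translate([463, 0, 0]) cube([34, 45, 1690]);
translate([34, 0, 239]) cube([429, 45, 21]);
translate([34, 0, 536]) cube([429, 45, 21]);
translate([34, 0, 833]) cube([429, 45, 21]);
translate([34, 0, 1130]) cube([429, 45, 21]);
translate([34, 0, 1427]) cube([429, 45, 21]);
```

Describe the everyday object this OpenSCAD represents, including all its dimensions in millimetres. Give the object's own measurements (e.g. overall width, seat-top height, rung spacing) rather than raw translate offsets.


A straight ladder. Two 34×45 mm vertical rails, 1690 mm tall, stand 497 mm apart (outside-to-outside) with their front faces coplanar on the −y side. 5 rungs, each 45 mm deep and 21 mm tall, span between the inner faces of the rails, front faces flush with the rails. The lowest rung's underside is at z = 239 mm and rungs are spaced 297 mm apart (underside to underside).


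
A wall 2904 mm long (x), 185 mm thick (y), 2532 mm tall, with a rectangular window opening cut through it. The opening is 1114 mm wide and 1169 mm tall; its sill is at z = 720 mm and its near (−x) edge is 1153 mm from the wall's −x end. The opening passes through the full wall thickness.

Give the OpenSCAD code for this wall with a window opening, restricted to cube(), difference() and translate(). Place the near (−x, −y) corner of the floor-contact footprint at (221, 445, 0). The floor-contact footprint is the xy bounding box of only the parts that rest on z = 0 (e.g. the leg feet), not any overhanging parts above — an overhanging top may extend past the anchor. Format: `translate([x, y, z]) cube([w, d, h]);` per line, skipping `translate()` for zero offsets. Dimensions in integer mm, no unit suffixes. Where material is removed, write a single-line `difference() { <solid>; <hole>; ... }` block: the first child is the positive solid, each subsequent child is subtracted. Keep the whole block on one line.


difference() { translate([221, 445, 0]) cube([2904, 185, 2532]); translate([1374, 445, 720]) cube([1114, 185, 1169]); }


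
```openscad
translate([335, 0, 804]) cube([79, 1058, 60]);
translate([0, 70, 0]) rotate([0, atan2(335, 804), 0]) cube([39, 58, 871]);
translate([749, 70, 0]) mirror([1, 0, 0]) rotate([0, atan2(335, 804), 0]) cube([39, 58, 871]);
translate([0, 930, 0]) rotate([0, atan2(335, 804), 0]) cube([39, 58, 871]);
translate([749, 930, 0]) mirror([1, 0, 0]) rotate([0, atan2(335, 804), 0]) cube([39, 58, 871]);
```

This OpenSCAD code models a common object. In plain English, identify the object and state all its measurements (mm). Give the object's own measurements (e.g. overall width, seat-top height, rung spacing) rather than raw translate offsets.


A sawhorse. A 79×1058×60 mm beam (x, y, z) sits on two A-frame leg pairs. Each pair is two raked legs of 39×58 mm section (58 mm along y) splaying symmetrically in x. Each leg rises 804 mm vertically over 335 mm of horizontal reach and is 871 mm long along its own axis. Every leg's outer bottom edge rests on the floor and its outer top edge meets a bottom edge of the beam — the left legs (tilting toward +x) meet the beam's −x bottom edge, the right legs (their mirror images, tilting toward −x) meet its +x bottom edge — so the leg tops tuck under the beam, the beam's underside is 804 mm above the floor, and the feet are 749 mm apart outside-to-outside with the beam centred between them. The two leg pairs are set in 70 mm from either end of the beam.
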